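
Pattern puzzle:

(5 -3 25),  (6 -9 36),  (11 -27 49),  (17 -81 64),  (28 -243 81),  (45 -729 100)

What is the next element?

(73 -2187 121)

First slot — each term is the sum of the two before it: 5, 6, 11, 17, 28, 45 → 73.
Second slot goes -3, -9, -27, -81, -243, -729 → -2187 (×3 each step).
Third slot goes 25, 36, 49, 64, 81, 100 → 121 (perfect squares: 5², 6², 7², …).
So the next element is (73 -2187 121).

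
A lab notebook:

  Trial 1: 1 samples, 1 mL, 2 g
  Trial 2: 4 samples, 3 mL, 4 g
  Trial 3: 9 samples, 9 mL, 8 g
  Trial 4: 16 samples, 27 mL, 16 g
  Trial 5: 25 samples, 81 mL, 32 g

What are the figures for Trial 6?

Samples: perfect squares: 1², 2², 3², …, so 1, 4, 9, 16, 25 → 36.
ML: 1, 3, 9, 27, 81 → 243 (×3 each step).
G: ×2 each step, so 2, 4, 8, 16, 32 → 64.
Putting it together: 36 samples, 243 mL, 64 g.

36 samples, 243 mL, 64 g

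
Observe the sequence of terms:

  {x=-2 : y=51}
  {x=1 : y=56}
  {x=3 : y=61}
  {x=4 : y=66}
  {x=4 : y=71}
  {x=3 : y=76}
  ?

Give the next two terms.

X: differences are 3, 2, 1, … (decreasing by 1 each time); -2, 1, 3, 4, 4, 3 → 1 → -2.
Y goes 51, 56, 61, 66, 71, 76 → 81 → 86 (+5 each step).
So the next two terms are {x=1 : y=81} and {x=-2 : y=86}.

{x=1 : y=81}, {x=-2 : y=86}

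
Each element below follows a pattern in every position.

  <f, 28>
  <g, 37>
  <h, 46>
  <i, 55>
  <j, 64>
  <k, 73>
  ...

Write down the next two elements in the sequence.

Letter: f, g, h, i, j, k → l → m (letters move forward 1 place in the alphabet).
Second coordinate goes 28, 37, 46, 55, 64, 73 → 82 → 91 (+9 each step).
So the next two elements are <l, 82> and <m, 91>.

<l, 82>, <m, 91>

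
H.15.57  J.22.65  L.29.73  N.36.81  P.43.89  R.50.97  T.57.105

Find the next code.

Letter: H, J, L, N, P, R, T → V (letters move forward 2 places in the alphabet).
For the second component, +7 each step: 15, 22, 29, 36, 43, 50, 57 → 64.
Third component: +8 each step, so 57, 65, 73, 81, 89, 97, 105 → 113.
Putting it together: V.64.113.

V.64.113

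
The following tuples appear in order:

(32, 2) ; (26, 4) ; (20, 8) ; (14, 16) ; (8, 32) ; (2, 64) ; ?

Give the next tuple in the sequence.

First part — −6 each step: 32, 26, 20, 14, 8, 2 → -4.
Second part — ×2 each step: 2, 4, 8, 16, 32, 64 → 128.
Putting it together: (-4, 128).

(-4, 128)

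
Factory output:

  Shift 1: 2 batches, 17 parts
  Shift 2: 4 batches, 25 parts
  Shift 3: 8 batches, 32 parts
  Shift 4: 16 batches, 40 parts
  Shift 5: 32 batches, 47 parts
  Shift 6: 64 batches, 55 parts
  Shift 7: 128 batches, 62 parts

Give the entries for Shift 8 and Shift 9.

256 batches, 70 parts; 512 batches, 77 parts

Batches goes 2, 4, 8, 16, 32, 64, 128 → 256 → 512 (×2 each step).
Parts: 17, 25, 32, 40, 47, 55, 62 → 70 → 77 (alternating steps +8, +7, +8, +7, …).
Putting the parts together: 256 batches, 70 parts and then 512 batches, 77 parts.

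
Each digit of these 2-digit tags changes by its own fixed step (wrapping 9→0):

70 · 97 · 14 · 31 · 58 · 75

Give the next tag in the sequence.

92

First digit: +2 each step, mod 10, so 7, 9, 1, 3, 5, 7 → 9.
Second digit goes 0, 7, 4, 1, 8, 5 → 2 (−3 each step, mod 10).
Putting it together: 92.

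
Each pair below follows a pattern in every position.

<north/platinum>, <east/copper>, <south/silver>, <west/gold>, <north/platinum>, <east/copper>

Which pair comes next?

Direction: north, east, south, west, north, east → south (repeats north → east → south → west).
For the metal, repeats platinum → copper → silver → gold: platinum, copper, silver, gold, platinum, copper → silver.
Putting it together: <south/silver>.

<south/silver>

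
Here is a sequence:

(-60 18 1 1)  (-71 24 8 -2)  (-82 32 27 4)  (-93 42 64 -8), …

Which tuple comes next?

(-104 54 125 16)

First component: −11 each step, so -60, -71, -82, -93 → -104.
Second component: differences are 6, 8, 10, … (increasing by 2 each time); 18, 24, 32, 42 → 54.
Third component goes 1, 8, 27, 64 → 125 (perfect cubes: 1³, 2³, 3³, …).
Fourth component: ×(-2) each step; 1, -2, 4, -8 → 16.
Putting it together: (-104 54 125 16).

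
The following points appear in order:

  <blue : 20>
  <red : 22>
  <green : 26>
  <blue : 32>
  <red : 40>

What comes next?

Colour — repeats blue → red → green: blue, red, green, blue, red → green.
For the second entry, differences are 2, 4, 6, … (increasing by 2 each time): 20, 22, 26, 32, 40 → 50.
Combining the parts gives <green : 50>.

<green : 50>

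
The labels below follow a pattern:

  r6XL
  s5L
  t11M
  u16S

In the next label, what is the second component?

Second component: each term is the sum of the two before it; 6, 5, 11, 16 → 27.

27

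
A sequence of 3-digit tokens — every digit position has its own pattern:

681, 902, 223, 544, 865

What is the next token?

First digit: +3 each step, mod 10; 6, 9, 2, 5, 8 → 1.
For the second digit, +2 each step, mod 10: 8, 0, 2, 4, 6 → 8.
Third digit goes 1, 2, 3, 4, 5 → 6 (+1 each step, mod 10).
So the next token is 186.

186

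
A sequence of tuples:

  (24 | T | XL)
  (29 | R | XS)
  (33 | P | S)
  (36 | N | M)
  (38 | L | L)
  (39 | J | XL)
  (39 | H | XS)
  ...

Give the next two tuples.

(38 | F | S), (36 | D | M)

For the first slot, differences are 5, 4, 3, … (decreasing by 1 each time): 24, 29, 33, 36, 38, 39, 39 → 38 → 36.
Letter — letters move back 2 places in the alphabet: T, R, P, N, L, J, H → F → D.
For the size, repeats XL → XS → S → M → L: XL, XS, S, M, L, XL, XS → S → M.
So the next two tuples are (38 | F | S) and (36 | D | M).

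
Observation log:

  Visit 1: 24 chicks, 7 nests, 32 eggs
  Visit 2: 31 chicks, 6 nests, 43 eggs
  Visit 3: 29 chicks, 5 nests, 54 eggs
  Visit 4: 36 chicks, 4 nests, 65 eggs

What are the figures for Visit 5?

Chicks goes 24, 31, 29, 36 → 34 (alternating steps +7, −2, +7, −2, …).
Nests — −1 each step: 7, 6, 5, 4 → 3.
For the eggs, +11 each step: 32, 43, 54, 65 → 76.
Putting it together: 34 chicks, 3 nests, 76 eggs.

34 chicks, 3 nests, 76 eggs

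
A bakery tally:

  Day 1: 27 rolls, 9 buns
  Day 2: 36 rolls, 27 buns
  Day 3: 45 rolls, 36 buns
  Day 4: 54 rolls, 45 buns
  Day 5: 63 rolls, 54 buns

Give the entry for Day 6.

72 rolls, 63 buns

Rolls: +9 each step; 27, 36, 45, 54, 63 → 72.
For the buns, always the previous value of the rolls: 9, 27, 36, 45, 54 → 63.
So the next record is 72 rolls, 63 buns.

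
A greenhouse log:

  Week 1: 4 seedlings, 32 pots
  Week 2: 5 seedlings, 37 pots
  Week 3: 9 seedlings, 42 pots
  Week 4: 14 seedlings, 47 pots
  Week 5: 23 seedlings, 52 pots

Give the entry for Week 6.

37 seedlings, 57 pots

For the seedlings, each term is the sum of the two before it: 4, 5, 9, 14, 23 → 37.
Pots: +5 each step; 32, 37, 42, 47, 52 → 57.
Combining the parts gives 37 seedlings, 57 pots.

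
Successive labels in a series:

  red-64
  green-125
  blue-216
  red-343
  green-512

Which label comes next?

blue-729

Colour: repeats red → green → blue, so red, green, blue, red, green → blue.
For the second component, perfect cubes: 4³, 5³, 6³, …: 64, 125, 216, 343, 512 → 729.
Putting it together: blue-729.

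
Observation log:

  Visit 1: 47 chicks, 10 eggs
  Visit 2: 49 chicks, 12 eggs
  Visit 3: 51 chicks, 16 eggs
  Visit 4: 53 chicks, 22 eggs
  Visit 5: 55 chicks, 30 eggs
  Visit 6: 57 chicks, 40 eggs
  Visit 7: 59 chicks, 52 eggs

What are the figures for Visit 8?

61 chicks, 66 eggs

Chicks: +2 each step, so 47, 49, 51, 53, 55, 57, 59 → 61.
For the eggs, differences are 2, 4, 6, … (increasing by 2 each time): 10, 12, 16, 22, 30, 40, 52 → 66.
Combining the parts gives 61 chicks, 66 eggs.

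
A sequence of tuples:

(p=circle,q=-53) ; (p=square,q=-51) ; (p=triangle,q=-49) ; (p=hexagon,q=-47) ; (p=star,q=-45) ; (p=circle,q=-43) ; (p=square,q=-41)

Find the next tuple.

P: repeats circle → square → triangle → hexagon → star; circle, square, triangle, hexagon, star, circle, square → triangle.
Q — +2 each step: -53, -51, -49, -47, -45, -43, -41 → -39.
So the next tuple is (p=triangle,q=-39).

(p=triangle,q=-39)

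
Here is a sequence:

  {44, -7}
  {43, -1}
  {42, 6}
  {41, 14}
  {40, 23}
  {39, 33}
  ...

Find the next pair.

{38, 44}

First coordinate goes 44, 43, 42, 41, 40, 39 → 38 (−1 each step).
Second coordinate: differences are 6, 7, 8, … (increasing by 1 each time); -7, -1, 6, 14, 23, 33 → 44.
Putting it together: {38, 44}.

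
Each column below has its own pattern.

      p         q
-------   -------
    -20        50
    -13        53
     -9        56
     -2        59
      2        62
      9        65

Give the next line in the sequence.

13  68

Column p goes -20, -13, -9, -2, 2, 9 → 13 (alternating steps +7, +4, +7, +4, …).
Column q — +3 each step: 50, 53, 56, 59, 62, 65 → 68.
Putting it together: 13  68.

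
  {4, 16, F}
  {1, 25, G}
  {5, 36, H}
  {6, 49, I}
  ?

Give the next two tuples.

First coordinate: each term is the sum of the two before it; 4, 1, 5, 6 → 11 → 17.
Second coordinate goes 16, 25, 36, 49 → 64 → 81 (perfect squares: 4², 5², 6², …).
Letter — letters move forward 1 place in the alphabet: F, G, H, I → J → K.
Putting the parts together: {11, 64, J} and then {17, 81, K}.

{11, 64, J}, {17, 81, K}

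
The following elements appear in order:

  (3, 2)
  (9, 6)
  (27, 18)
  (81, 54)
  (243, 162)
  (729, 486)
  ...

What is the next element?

(2187, 1458)

First coordinate goes 3, 9, 27, 81, 243, 729 → 2187 (×3 each step).
Second coordinate: ×3 each step; 2, 6, 18, 54, 162, 486 → 1458.
Putting it together: (2187, 1458).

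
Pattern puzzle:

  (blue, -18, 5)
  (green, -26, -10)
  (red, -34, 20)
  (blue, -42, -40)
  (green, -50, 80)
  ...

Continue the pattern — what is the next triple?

(red, -58, -160)

Colour: blue, green, red, blue, green → red (repeats blue → green → red).
Second part: −8 each step, so -18, -26, -34, -42, -50 → -58.
For the third part, ×(-2) each step: 5, -10, 20, -40, 80 → -160.
So the next triple is (red, -58, -160).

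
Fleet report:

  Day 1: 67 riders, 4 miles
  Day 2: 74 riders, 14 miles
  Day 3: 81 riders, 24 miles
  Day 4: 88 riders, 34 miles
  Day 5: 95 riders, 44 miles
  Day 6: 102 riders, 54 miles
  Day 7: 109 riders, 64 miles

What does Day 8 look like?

Riders: +7 each step, so 67, 74, 81, 88, 95, 102, 109 → 116.
Miles goes 4, 14, 24, 34, 44, 54, 64 → 74 (+10 each step).
So the next row is 116 riders, 74 miles.

116 riders, 74 miles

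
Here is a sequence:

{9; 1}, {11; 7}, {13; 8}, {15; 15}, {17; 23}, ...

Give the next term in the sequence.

First part: +2 each step, so 9, 11, 13, 15, 17 → 19.
Second part goes 1, 7, 8, 15, 23 → 38 (each term is the sum of the two before it).
Putting it together: {19; 38}.

{19; 38}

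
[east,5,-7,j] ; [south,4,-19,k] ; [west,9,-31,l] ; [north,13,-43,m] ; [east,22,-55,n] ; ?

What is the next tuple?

[south,35,-67,o]

Direction goes east, south, west, north, east → south (repeats east → south → west → north).
Second value: each term is the sum of the two before it, so 5, 4, 9, 13, 22 → 35.
Third value goes -7, -19, -31, -43, -55 → -67 (−12 each step).
Letter — letters move forward 1 place in the alphabet: j, k, l, m, n → o.
Combining the parts gives [south,35,-67,o].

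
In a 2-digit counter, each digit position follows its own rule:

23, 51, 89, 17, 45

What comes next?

For the first digit, +3 each step, mod 10: 2, 5, 8, 1, 4 → 7.
Second digit — −2 each step, mod 10: 3, 1, 9, 7, 5 → 3.
Combining the parts gives 73.

73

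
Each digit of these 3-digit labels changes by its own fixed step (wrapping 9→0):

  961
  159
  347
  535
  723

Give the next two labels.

First digit: +2 each step, mod 10, so 9, 1, 3, 5, 7 → 9 → 1.
Second digit — −1 each step, mod 10: 6, 5, 4, 3, 2 → 1 → 0.
Third digit goes 1, 9, 7, 5, 3 → 1 → 9 (−2 each step, mod 10).
Putting the parts together: 911 and then 109.

911, 109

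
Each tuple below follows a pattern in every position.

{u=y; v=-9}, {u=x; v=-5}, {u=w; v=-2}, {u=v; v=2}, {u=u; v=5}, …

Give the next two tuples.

{u=t; v=9}, {u=s; v=12}

For the u, letters move back 1 place in the alphabet: y, x, w, v, u → t → s.
For the v, alternating steps +4, +3, +4, +3, …: -9, -5, -2, 2, 5 → 9 → 12.
So the next two tuples are {u=t; v=9} and {u=s; v=12}.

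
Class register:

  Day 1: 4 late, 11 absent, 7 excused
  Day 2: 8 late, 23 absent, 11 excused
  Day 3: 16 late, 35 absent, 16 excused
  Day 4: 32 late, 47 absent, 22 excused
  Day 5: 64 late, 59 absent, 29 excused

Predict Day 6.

128 late, 71 absent, 37 excused

For the late, ×2 each step: 4, 8, 16, 32, 64 → 128.
Absent: +12 each step, so 11, 23, 35, 47, 59 → 71.
Excused: 7, 11, 16, 22, 29 → 37 (differences are 4, 5, 6, … (increasing by 1 each time)).
Combining the parts gives 128 late, 71 absent, 37 excused.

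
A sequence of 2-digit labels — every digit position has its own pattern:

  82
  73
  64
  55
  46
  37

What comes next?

28

First digit: −1 each step, mod 10; 8, 7, 6, 5, 4, 3 → 2.
Second digit: 2, 3, 4, 5, 6, 7 → 8 (+1 each step, mod 10).
So the next label is 28.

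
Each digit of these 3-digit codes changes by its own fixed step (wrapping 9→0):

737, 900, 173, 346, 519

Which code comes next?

First digit goes 7, 9, 1, 3, 5 → 7 (+2 each step, mod 10).
For the second digit, −3 each step, mod 10: 3, 0, 7, 4, 1 → 8.
Third digit goes 7, 0, 3, 6, 9 → 2 (+3 each step, mod 10).
Combining the parts gives 782.

782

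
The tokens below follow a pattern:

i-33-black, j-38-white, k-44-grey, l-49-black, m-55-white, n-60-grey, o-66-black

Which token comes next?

p-71-white

Letter — letters move forward 1 place in the alphabet: i, j, k, l, m, n, o → p.
Second component: 33, 38, 44, 49, 55, 60, 66 → 71 (alternating steps +5, +6, +5, +6, …).
Shade: black, white, grey, black, white, grey, black → white (repeats black → white → grey).
Combining the parts gives p-71-white.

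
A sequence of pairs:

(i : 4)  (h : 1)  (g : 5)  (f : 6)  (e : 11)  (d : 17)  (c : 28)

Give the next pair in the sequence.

(b : 45)

Letter: i, h, g, f, e, d, c → b (letters move back 1 place in the alphabet).
Second component: each term is the sum of the two before it, so 4, 1, 5, 6, 11, 17, 28 → 45.
Putting it together: (b : 45).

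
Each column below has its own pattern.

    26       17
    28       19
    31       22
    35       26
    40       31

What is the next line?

First component — differences are 2, 3, 4, … (increasing by 1 each time): 26, 28, 31, 35, 40 → 46.
Second component: differences are 2, 3, 4, … (increasing by 1 each time), so 17, 19, 22, 26, 31 → 37.
Putting it together: 46  37.

46  37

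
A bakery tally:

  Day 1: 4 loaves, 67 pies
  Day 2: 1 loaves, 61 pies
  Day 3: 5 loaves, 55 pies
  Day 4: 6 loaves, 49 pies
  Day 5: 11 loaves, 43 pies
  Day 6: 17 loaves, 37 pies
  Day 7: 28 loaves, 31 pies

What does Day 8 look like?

45 loaves, 25 pies

Loaves: each term is the sum of the two before it, so 4, 1, 5, 6, 11, 17, 28 → 45.
Pies: −6 each step, so 67, 61, 55, 49, 43, 37, 31 → 25.
So the next row is 45 loaves, 25 pies.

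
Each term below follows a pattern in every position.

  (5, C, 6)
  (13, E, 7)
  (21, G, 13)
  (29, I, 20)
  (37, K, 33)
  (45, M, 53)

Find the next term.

First slot — +8 each step: 5, 13, 21, 29, 37, 45 → 53.
Letter: letters move forward 2 places in the alphabet, so C, E, G, I, K, M → O.
For the third slot, each term is the sum of the two before it: 6, 7, 13, 20, 33, 53 → 86.
So the next term is (53, O, 86).

(53, O, 86)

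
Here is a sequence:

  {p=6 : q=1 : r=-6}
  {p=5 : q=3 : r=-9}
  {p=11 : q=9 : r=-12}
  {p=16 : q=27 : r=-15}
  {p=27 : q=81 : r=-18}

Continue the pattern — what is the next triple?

For the p, each term is the sum of the two before it: 6, 5, 11, 16, 27 → 43.
Q — ×3 each step: 1, 3, 9, 27, 81 → 243.
R — −3 each step: -6, -9, -12, -15, -18 → -21.
So the next triple is {p=43 : q=243 : r=-21}.

{p=43 : q=243 : r=-21}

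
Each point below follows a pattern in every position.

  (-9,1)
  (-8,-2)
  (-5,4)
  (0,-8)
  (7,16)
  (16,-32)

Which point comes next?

First entry: differences are 1, 3, 5, … (increasing by 2 each time), so -9, -8, -5, 0, 7, 16 → 27.
Second entry goes 1, -2, 4, -8, 16, -32 → 64 (×(-2) each step).
So the next point is (27,64).

(27,64)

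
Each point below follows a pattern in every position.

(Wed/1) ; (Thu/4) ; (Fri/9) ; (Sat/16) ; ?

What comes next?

(Sun/25)

Day: Wed, Thu, Fri, Sat → Sun (runs through the weekdays Mon→Sun).
Second entry — perfect squares: 1², 2², 3², …: 1, 4, 9, 16 → 25.
Putting it together: (Sun/25).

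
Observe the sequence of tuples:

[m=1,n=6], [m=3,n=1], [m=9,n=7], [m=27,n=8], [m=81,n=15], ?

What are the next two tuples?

[m=243,n=23], [m=729,n=38]

M: ×3 each step; 1, 3, 9, 27, 81 → 243 → 729.
N: each term is the sum of the two before it; 6, 1, 7, 8, 15 → 23 → 38.
So the next two tuples are [m=243,n=23] and [m=729,n=38].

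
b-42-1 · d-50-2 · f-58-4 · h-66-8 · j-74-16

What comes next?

Letter: letters move forward 2 places in the alphabet, so b, d, f, h, j → l.
Second component: 42, 50, 58, 66, 74 → 82 (+8 each step).
For the third component, ×2 each step: 1, 2, 4, 8, 16 → 32.
So the next label is l-82-32.

l-82-32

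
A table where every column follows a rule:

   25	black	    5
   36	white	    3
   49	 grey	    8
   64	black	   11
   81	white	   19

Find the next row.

100  grey  30

For the first component, perfect squares: 5², 6², 7², …: 25, 36, 49, 64, 81 → 100.
Shade goes black, white, grey, black, white → grey (repeats black → white → grey).
Third component — each term is the sum of the two before it: 5, 3, 8, 11, 19 → 30.
Combining the parts gives 100  grey  30.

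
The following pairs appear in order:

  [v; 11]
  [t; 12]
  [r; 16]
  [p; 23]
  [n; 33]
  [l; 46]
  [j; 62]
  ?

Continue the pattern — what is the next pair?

Letter: letters move back 2 places in the alphabet; v, t, r, p, n, l, j → h.
Second component: differences are 1, 4, 7, … (increasing by 3 each time); 11, 12, 16, 23, 33, 46, 62 → 81.
Putting it together: [h; 81].

[h; 81]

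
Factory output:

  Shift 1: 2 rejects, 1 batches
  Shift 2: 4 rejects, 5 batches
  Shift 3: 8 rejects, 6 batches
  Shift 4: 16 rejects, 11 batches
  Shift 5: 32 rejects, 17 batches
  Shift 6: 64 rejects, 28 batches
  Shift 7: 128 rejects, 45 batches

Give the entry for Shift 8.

256 rejects, 73 batches

Rejects: ×2 each step, so 2, 4, 8, 16, 32, 64, 128 → 256.
Batches: 1, 5, 6, 11, 17, 28, 45 → 73 (each term is the sum of the two before it).
Putting it together: 256 rejects, 73 batches.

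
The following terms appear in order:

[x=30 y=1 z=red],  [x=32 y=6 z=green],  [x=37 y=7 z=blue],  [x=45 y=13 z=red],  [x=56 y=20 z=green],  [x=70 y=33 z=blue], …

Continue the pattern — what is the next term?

For the x, differences are 2, 5, 8, … (increasing by 3 each time): 30, 32, 37, 45, 56, 70 → 87.
Y — each term is the sum of the two before it: 1, 6, 7, 13, 20, 33 → 53.
Z: repeats red → green → blue, so red, green, blue, red, green, blue → red.
Putting it together: [x=87 y=53 z=red].

[x=87 y=53 z=red]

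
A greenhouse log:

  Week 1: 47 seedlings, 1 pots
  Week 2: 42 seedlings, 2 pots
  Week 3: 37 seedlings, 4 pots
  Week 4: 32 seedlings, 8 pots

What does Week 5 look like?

Seedlings: −5 each step, so 47, 42, 37, 32 → 27.
For the pots, ×2 each step: 1, 2, 4, 8 → 16.
So the next line is 27 seedlings, 16 pots.

27 seedlings, 16 pots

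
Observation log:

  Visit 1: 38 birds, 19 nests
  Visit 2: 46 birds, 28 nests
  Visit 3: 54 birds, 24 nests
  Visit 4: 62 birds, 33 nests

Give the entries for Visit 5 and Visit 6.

70 birds, 29 nests; 78 birds, 38 nests

Birds: 38, 46, 54, 62 → 70 → 78 (+8 each step).
Nests: 19, 28, 24, 33 → 29 → 38 (alternating steps +9, −4, +9, −4, …).
Putting the parts together: 70 birds, 29 nests and then 78 birds, 38 nests.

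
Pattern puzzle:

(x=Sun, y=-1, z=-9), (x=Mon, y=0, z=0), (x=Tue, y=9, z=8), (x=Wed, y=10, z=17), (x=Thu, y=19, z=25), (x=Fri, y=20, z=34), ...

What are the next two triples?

X: runs through the weekdays Mon→Sun, so Sun, Mon, Tue, Wed, Thu, Fri → Sat → Sun.
For the y, alternating steps +1, +9, +1, +9, …: -1, 0, 9, 10, 19, 20 → 29 → 30.
Z: alternating steps +9, +8, +9, +8, …, so -9, 0, 8, 17, 25, 34 → 42 → 51.
So the next two triples are (x=Sat, y=29, z=42) and (x=Sun, y=30, z=51).

(x=Sat, y=29, z=42), (x=Sun, y=30, z=51)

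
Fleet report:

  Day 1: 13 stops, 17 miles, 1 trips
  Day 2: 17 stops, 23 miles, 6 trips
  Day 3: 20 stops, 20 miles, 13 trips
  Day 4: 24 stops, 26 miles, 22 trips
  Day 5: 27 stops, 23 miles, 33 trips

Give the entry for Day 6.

Stops: alternating steps +4, +3, +4, +3, …, so 13, 17, 20, 24, 27 → 31.
Miles — alternating steps +6, −3, +6, −3, …: 17, 23, 20, 26, 23 → 29.
Trips goes 1, 6, 13, 22, 33 → 46 (differences are 5, 7, 9, … (increasing by 2 each time)).
Putting it together: 31 stops, 29 miles, 46 trips.

31 stops, 29 miles, 46 trips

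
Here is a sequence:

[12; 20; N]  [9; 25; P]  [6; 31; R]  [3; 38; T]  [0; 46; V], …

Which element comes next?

[-3; 55; X]

First coordinate — −3 each step: 12, 9, 6, 3, 0 → -3.
Second coordinate: differences are 5, 6, 7, … (increasing by 1 each time), so 20, 25, 31, 38, 46 → 55.
Letter goes N, P, R, T, V → X (letters move forward 2 places in the alphabet).
So the next element is [-3; 55; X].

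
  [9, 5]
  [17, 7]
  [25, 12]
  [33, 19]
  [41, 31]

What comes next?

First part: 9, 17, 25, 33, 41 → 49 (+8 each step).
Second part: each term is the sum of the two before it, so 5, 7, 12, 19, 31 → 50.
Combining the parts gives [49, 50].

[49, 50]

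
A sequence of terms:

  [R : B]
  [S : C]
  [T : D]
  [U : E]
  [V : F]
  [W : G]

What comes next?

First letter goes R, S, T, U, V, W → X (letters move forward 1 place in the alphabet).
Second letter: letters move forward 1 place in the alphabet; B, C, D, E, F, G → H.
Putting it together: [X : H].

[X : H]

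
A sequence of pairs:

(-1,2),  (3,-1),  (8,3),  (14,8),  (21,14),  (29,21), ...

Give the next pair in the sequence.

(38,29)

First component: -1, 3, 8, 14, 21, 29 → 38 (differences are 4, 5, 6, … (increasing by 1 each time)).
Second component — always the previous value of the first component: 2, -1, 3, 8, 14, 21 → 29.
Combining the parts gives (38,29).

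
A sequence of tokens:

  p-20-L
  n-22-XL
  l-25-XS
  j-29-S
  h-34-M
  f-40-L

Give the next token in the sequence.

Letter — letters move back 2 places in the alphabet: p, n, l, j, h, f → d.
Second component: differences are 2, 3, 4, … (increasing by 1 each time), so 20, 22, 25, 29, 34, 40 → 47.
For the size, repeats L → XL → XS → S → M: L, XL, XS, S, M, L → XL.
Combining the parts gives d-47-XL.

d-47-XL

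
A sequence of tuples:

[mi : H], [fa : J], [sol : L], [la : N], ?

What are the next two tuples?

[ti : P], [do : R]

Note goes mi, fa, sol, la → ti → do (runs through the solfège scale do→ti).
Letter — letters move forward 2 places in the alphabet: H, J, L, N → P → R.
Putting the parts together: [ti : P] and then [do : R].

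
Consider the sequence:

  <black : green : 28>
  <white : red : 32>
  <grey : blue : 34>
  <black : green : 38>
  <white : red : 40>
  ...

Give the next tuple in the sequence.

Shade — repeats black → white → grey: black, white, grey, black, white → grey.
Colour — repeats green → red → blue: green, red, blue, green, red → blue.
Third slot goes 28, 32, 34, 38, 40 → 44 (alternating steps +4, +2, +4, +2, …).
Combining the parts gives <grey : blue : 44>.

<grey : blue : 44>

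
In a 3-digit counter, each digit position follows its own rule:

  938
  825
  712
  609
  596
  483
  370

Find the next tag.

First digit: 9, 8, 7, 6, 5, 4, 3 → 2 (−1 each step, mod 10).
Second digit: −1 each step, mod 10; 3, 2, 1, 0, 9, 8, 7 → 6.
For the third digit, −3 each step, mod 10: 8, 5, 2, 9, 6, 3, 0 → 7.
Putting it together: 267.

267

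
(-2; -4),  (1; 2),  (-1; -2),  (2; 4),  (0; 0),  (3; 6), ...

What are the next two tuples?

(1; 2), (4; 8)

First part: alternating steps +3, −2, +3, −2, …, so -2, 1, -1, 2, 0, 3 → 1 → 4.
Second part: -4, 2, -2, 4, 0, 6 → 2 → 8 (always 2 × the first part).
So the next two tuples are (1; 2) and (4; 8).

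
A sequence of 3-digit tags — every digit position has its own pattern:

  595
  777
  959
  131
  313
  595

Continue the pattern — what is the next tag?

777

First digit: +2 each step, mod 10, so 5, 7, 9, 1, 3, 5 → 7.
Second digit: −2 each step, mod 10, so 9, 7, 5, 3, 1, 9 → 7.
For the third digit, +2 each step, mod 10: 5, 7, 9, 1, 3, 5 → 7.
Combining the parts gives 777.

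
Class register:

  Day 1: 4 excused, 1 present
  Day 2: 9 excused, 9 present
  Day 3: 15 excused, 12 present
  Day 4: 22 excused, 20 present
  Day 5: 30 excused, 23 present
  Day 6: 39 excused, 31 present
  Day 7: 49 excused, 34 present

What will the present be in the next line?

Present — alternating steps +8, +3, +8, +3, …: 1, 9, 12, 20, 23, 31, 34 → 42.

42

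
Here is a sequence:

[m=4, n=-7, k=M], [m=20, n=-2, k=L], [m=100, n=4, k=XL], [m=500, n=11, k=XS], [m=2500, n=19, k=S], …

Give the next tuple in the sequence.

M — ×5 each step: 4, 20, 100, 500, 2500 → 12500.
N: -7, -2, 4, 11, 19 → 28 (differences are 5, 6, 7, … (increasing by 1 each time)).
K: runs through clothing sizes XS→XL; M, L, XL, XS, S → M.
Putting it together: [m=12500, n=28, k=M].

[m=12500, n=28, k=M]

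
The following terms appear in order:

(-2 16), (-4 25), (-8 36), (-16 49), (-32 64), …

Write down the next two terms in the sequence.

(-64 81), (-128 100)

First slot goes -2, -4, -8, -16, -32 → -64 → -128 (×2 each step).
Second slot: perfect squares: 4², 5², 6², …; 16, 25, 36, 49, 64 → 81 → 100.
So the next two terms are (-64 81) and (-128 100).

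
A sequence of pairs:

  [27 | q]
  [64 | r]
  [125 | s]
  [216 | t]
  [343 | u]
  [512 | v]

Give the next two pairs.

[729 | w], [1000 | x]

First coordinate goes 27, 64, 125, 216, 343, 512 → 729 → 1000 (perfect cubes: 3³, 4³, 5³, …).
Letter: letters move forward 1 place in the alphabet; q, r, s, t, u, v → w → x.
Putting the parts together: [729 | w] and then [1000 | x].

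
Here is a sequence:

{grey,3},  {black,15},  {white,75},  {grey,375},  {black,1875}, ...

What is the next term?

{white,9375}

Shade: grey, black, white, grey, black → white (repeats grey → black → white).
Second coordinate: ×5 each step, so 3, 15, 75, 375, 1875 → 9375.
So the next term is {white,9375}.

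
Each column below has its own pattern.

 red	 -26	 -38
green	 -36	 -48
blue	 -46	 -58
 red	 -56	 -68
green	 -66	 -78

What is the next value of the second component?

-76

Second component — −10 each step: -26, -36, -46, -56, -66 → -76.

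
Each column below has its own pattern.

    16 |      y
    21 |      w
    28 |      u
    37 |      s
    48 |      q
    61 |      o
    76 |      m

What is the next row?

93  k

First component: differences are 5, 7, 9, … (increasing by 2 each time), so 16, 21, 28, 37, 48, 61, 76 → 93.
Letter: y, w, u, s, q, o, m → k (letters move back 2 places in the alphabet).
So the next row is 93  k.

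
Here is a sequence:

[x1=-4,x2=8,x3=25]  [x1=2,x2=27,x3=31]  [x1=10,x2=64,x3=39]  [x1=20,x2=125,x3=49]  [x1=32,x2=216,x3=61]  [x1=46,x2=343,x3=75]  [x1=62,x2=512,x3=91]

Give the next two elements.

[x1=80,x2=729,x3=109], [x1=100,x2=1000,x3=129]

For the x1, differences are 6, 8, 10, … (increasing by 2 each time): -4, 2, 10, 20, 32, 46, 62 → 80 → 100.
For the x2, perfect cubes: 2³, 3³, 4³, …: 8, 27, 64, 125, 216, 343, 512 → 729 → 1000.
X3: differences are 6, 8, 10, … (increasing by 2 each time); 25, 31, 39, 49, 61, 75, 91 → 109 → 129.
Putting the parts together: [x1=80,x2=729,x3=109] and then [x1=100,x2=1000,x3=129].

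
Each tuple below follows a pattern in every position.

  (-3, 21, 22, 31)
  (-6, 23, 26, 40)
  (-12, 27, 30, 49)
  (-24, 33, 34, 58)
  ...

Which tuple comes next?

(-48, 41, 38, 67)

First entry: ×2 each step, so -3, -6, -12, -24 → -48.
Second entry goes 21, 23, 27, 33 → 41 (differences are 2, 4, 6, … (increasing by 2 each time)).
Third entry: 22, 26, 30, 34 → 38 (+4 each step).
Fourth entry — +9 each step: 31, 40, 49, 58 → 67.
Combining the parts gives (-48, 41, 38, 67).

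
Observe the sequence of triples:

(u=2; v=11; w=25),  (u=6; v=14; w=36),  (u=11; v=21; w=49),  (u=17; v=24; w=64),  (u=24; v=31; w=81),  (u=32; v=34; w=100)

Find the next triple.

(u=41; v=41; w=121)

U: differences are 4, 5, 6, … (increasing by 1 each time), so 2, 6, 11, 17, 24, 32 → 41.
For the v, alternating steps +3, +7, +3, +7, …: 11, 14, 21, 24, 31, 34 → 41.
W: 25, 36, 49, 64, 81, 100 → 121 (perfect squares: 5², 6², 7², …).
So the next triple is (u=41; v=41; w=121).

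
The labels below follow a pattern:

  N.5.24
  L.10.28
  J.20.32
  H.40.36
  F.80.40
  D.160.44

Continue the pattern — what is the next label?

Letter: letters move back 2 places in the alphabet; N, L, J, H, F, D → B.
For the second component, ×2 each step: 5, 10, 20, 40, 80, 160 → 320.
Third component goes 24, 28, 32, 36, 40, 44 → 48 (+4 each step).
So the next label is B.320.48.

B.320.48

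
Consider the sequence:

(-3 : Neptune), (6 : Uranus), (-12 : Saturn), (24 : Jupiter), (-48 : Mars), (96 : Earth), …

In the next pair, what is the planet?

For the planet, runs backward through the planets Mercury→Neptune: Neptune, Uranus, Saturn, Jupiter, Mars, Earth → Venus.

Venus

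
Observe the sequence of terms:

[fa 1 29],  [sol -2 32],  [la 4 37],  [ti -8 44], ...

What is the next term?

[do 16 53]

Note: runs through the solfège scale do→ti, so fa, sol, la, ti → do.
Second component goes 1, -2, 4, -8 → 16 (×(-2) each step).
Third component: 29, 32, 37, 44 → 53 (differences are 3, 5, 7, … (increasing by 2 each time)).
Combining the parts gives [do 16 53].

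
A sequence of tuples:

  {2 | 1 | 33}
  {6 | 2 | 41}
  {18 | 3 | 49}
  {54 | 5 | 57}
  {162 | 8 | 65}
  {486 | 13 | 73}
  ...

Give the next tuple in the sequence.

{1458 | 21 | 81}

First value: 2, 6, 18, 54, 162, 486 → 1458 (×3 each step).
For the second value, each term is the sum of the two before it: 1, 2, 3, 5, 8, 13 → 21.
Third value: +8 each step, so 33, 41, 49, 57, 65, 73 → 81.
Putting it together: {1458 | 21 | 81}.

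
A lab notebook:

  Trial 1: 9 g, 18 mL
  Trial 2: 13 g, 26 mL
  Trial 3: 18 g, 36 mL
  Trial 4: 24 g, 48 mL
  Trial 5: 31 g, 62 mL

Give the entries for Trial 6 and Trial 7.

G goes 9, 13, 18, 24, 31 → 39 → 48 (differences are 4, 5, 6, … (increasing by 1 each time)).
For the mL, always 2 × the g: 18, 26, 36, 48, 62 → 78 → 96.
So the next two records are 39 g, 78 mL and 48 g, 96 mL.

39 g, 78 mL; 48 g, 96 mL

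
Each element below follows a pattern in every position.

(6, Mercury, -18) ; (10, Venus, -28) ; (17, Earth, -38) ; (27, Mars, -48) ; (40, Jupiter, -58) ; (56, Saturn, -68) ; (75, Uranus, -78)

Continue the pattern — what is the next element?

(97, Neptune, -88)

First value goes 6, 10, 17, 27, 40, 56, 75 → 97 (differences are 4, 7, 10, … (increasing by 3 each time)).
Planet: runs through the planets Mercury→Neptune; Mercury, Venus, Earth, Mars, Jupiter, Saturn, Uranus → Neptune.
Third value goes -18, -28, -38, -48, -58, -68, -78 → -88 (−10 each step).
So the next element is (97, Neptune, -88).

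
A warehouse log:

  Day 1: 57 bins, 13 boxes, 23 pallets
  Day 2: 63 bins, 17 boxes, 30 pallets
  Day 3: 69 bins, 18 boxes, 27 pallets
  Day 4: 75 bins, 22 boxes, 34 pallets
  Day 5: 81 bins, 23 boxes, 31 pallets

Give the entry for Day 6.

87 bins, 27 boxes, 38 pallets

Bins: +6 each step, so 57, 63, 69, 75, 81 → 87.
Boxes: 13, 17, 18, 22, 23 → 27 (alternating steps +4, +1, +4, +1, …).
For the pallets, alternating steps +7, −3, +7, −3, …: 23, 30, 27, 34, 31 → 38.
Putting it together: 87 bins, 27 boxes, 38 pallets.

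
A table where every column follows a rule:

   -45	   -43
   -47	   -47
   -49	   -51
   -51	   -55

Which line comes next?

First component: −2 each step, so -45, -47, -49, -51 → -53.
Second component: -43, -47, -51, -55 → -59 (−4 each step).
So the next line is -53  -59.

-53  -59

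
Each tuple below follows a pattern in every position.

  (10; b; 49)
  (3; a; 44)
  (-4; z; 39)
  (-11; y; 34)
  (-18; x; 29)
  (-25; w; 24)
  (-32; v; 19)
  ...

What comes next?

(-39; u; 14)

First coordinate — −7 each step: 10, 3, -4, -11, -18, -25, -32 → -39.
Letter: letters move back 1 place in the alphabet, wrapping A→Z; b, a, z, y, x, w, v → u.
Third coordinate — −5 each step: 49, 44, 39, 34, 29, 24, 19 → 14.
Putting it together: (-39; u; 14).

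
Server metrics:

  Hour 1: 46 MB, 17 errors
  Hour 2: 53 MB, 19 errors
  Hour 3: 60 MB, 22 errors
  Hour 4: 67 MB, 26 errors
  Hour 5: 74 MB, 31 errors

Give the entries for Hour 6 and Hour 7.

MB: 46, 53, 60, 67, 74 → 81 → 88 (+7 each step).
For the errors, differences are 2, 3, 4, … (increasing by 1 each time): 17, 19, 22, 26, 31 → 37 → 44.
Putting the parts together: 81 MB, 37 errors and then 88 MB, 44 errors.

81 MB, 37 errors; 88 MB, 44 errors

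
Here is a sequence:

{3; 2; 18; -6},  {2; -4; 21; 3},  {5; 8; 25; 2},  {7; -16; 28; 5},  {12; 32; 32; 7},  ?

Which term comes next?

For the first entry, each term is the sum of the two before it: 3, 2, 5, 7, 12 → 19.
Second entry goes 2, -4, 8, -16, 32 → -64 (×(-2) each step).
For the third entry, alternating steps +3, +4, +3, +4, …: 18, 21, 25, 28, 32 → 35.
Fourth entry: always the previous value of the first entry, so -6, 3, 2, 5, 7 → 12.
Combining the parts gives {19; -64; 35; 12}.

{19; -64; 35; 12}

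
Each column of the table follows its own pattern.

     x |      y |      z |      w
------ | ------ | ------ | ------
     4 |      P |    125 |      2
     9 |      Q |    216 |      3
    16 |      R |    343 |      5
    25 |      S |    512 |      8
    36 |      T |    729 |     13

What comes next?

Column x: perfect squares: 2², 3², 4², …; 4, 9, 16, 25, 36 → 49.
Column y goes P, Q, R, S, T → U (letters move forward 1 place in the alphabet).
Column z — perfect cubes: 5³, 6³, 7³, …: 125, 216, 343, 512, 729 → 1000.
Column w goes 2, 3, 5, 8, 13 → 21 (each term is the sum of the two before it).
So the next row is 49  U  1000  21.

49  U  1000  21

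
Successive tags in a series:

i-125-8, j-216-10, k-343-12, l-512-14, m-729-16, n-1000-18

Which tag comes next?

o-1331-20

For the letter, letters move forward 1 place in the alphabet: i, j, k, l, m, n → o.
Second component: perfect cubes: 5³, 6³, 7³, …; 125, 216, 343, 512, 729, 1000 → 1331.
Third component goes 8, 10, 12, 14, 16, 18 → 20 (+2 each step).
Putting it together: o-1331-20.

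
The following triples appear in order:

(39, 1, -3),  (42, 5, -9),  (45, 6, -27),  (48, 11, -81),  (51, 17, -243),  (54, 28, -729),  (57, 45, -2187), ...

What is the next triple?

First coordinate: +3 each step; 39, 42, 45, 48, 51, 54, 57 → 60.
Second coordinate: each term is the sum of the two before it, so 1, 5, 6, 11, 17, 28, 45 → 73.
Third coordinate goes -3, -9, -27, -81, -243, -729, -2187 → -6561 (×3 each step).
So the next triple is (60, 73, -6561).

(60, 73, -6561)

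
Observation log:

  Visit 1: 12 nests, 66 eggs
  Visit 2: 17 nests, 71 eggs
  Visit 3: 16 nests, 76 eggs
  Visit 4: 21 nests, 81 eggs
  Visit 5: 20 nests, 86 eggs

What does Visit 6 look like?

25 nests, 91 eggs

Nests — alternating steps +5, −1, +5, −1, …: 12, 17, 16, 21, 20 → 25.
Eggs goes 66, 71, 76, 81, 86 → 91 (+5 each step).
Putting it together: 25 nests, 91 eggs.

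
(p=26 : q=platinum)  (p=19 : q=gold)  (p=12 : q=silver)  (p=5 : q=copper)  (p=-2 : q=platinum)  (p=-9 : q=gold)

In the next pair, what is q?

P — −7 each step: 26, 19, 12, 5, -2, -9 → -16.
Q: platinum, gold, silver, copper, platinum, gold → silver (repeats platinum → gold → silver → copper).

silver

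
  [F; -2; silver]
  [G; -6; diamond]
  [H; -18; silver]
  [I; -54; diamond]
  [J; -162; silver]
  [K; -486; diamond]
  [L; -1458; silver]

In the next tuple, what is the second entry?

Letter: letters move forward 1 place in the alphabet; F, G, H, I, J, K, L → M.
Second entry: -2, -6, -18, -54, -162, -486, -1458 → -4374 (×3 each step).
Rank: alternates silver ↔ diamond; silver, diamond, silver, diamond, silver, diamond, silver → diamond.

-4374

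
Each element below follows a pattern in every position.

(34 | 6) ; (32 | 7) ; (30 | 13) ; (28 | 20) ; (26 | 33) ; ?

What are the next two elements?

First component goes 34, 32, 30, 28, 26 → 24 → 22 (−2 each step).
For the second component, each term is the sum of the two before it: 6, 7, 13, 20, 33 → 53 → 86.
Putting the parts together: (24 | 53) and then (22 | 86).

(24 | 53), (22 | 86)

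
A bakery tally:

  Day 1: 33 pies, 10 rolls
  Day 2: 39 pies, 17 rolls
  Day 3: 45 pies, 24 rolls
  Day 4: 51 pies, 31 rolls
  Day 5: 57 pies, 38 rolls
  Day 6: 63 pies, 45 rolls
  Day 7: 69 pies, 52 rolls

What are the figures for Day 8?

75 pies, 59 rolls

For the pies, +6 each step: 33, 39, 45, 51, 57, 63, 69 → 75.
Rolls: +7 each step, so 10, 17, 24, 31, 38, 45, 52 → 59.
Putting it together: 75 pies, 59 rolls.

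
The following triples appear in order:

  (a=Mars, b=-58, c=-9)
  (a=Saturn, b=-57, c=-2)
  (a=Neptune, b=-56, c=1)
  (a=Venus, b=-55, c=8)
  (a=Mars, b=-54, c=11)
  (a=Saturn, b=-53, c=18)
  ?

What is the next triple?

A: Mars, Saturn, Neptune, Venus, Mars, Saturn → Neptune (repeats Mars → Saturn → Neptune → Venus).
B goes -58, -57, -56, -55, -54, -53 → -52 (+1 each step).
C goes -9, -2, 1, 8, 11, 18 → 21 (alternating steps +7, +3, +7, +3, …).
Combining the parts gives (a=Neptune, b=-52, c=21).

(a=Neptune, b=-52, c=21)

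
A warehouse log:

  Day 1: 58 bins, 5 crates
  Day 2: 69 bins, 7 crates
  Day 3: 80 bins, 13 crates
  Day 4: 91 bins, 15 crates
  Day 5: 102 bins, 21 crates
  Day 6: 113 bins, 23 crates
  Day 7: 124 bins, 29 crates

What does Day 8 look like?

Bins: +11 each step; 58, 69, 80, 91, 102, 113, 124 → 135.
Crates: 5, 7, 13, 15, 21, 23, 29 → 31 (alternating steps +2, +6, +2, +6, …).
Combining the parts gives 135 bins, 31 crates.

135 bins, 31 crates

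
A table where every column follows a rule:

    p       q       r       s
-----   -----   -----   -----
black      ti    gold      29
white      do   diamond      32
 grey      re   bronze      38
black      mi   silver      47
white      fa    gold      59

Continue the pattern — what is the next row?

Column p: black, white, grey, black, white → grey (repeats black → white → grey).
Column q: runs through the solfège scale do→ti, so ti, do, re, mi, fa → sol.
Column r — repeats gold → diamond → bronze → silver: gold, diamond, bronze, silver, gold → diamond.
Column s: differences are 3, 6, 9, … (increasing by 3 each time); 29, 32, 38, 47, 59 → 74.
Combining the parts gives grey  sol  diamond  74.

grey  sol  diamond  74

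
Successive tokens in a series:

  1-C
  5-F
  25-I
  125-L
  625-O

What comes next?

First component goes 1, 5, 25, 125, 625 → 3125 (×5 each step).
For the letter, letters move forward 3 places in the alphabet: C, F, I, L, O → R.
Combining the parts gives 3125-R.

3125-R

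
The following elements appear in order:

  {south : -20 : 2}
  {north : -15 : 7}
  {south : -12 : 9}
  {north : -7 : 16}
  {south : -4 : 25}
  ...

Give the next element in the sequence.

{north : 1 : 41}

For the direction, alternates south ↔ north: south, north, south, north, south → north.
For the second component, alternating steps +5, +3, +5, +3, …: -20, -15, -12, -7, -4 → 1.
Third component: each term is the sum of the two before it; 2, 7, 9, 16, 25 → 41.
Combining the parts gives {north : 1 : 41}.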